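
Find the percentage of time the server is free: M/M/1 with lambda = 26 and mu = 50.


Idle fraction = (1 - rho) * 100 = (1 - 26/50) * 100 = 48.0%

48.0%


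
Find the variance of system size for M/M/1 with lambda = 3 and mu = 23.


rho = 3/23; Var(N) = rho/(1-rho)^2 = 0.17

0.17


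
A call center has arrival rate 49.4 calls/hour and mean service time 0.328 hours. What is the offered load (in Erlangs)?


Offered load a = lambda * E[S] = 49.4 * 0.328 = 16.2 Erlangs

16.2 Erlangs


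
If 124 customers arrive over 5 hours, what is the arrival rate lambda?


lambda = total arrivals / time = 124 / 5 = 24.8 per hour

24.8 per hour


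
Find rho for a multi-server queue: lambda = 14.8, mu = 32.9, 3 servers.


rho = lambda / (c * mu) = 14.8 / (3 * 32.9) = 0.1499

0.1499


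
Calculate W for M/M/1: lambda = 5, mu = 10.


W = 1/(mu - lambda) = 1/(10 - 5) = 0.2 hours

0.2 hours


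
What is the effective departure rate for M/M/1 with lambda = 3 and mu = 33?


For a stable queue (lambda < mu), throughput = lambda = 3 per hour

3 per hour


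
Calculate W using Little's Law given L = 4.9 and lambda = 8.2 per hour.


W = L / lambda = 4.9 / 8.2 = 0.5976 hours

0.5976 hours


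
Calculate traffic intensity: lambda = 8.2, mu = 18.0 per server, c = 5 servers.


rho = lambda / (c * mu) = 8.2 / (5 * 18.0) = 0.0911

0.0911


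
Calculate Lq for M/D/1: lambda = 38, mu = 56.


M/D/1: Lq = rho^2 / (2*(1-rho)) where rho = 38/56; Lq = 0.72

0.72


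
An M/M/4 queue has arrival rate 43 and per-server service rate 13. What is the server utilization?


rho = lambda/(c*mu) = 43/(4*13) = 0.8269

0.8269


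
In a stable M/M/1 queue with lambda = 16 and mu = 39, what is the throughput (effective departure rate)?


For a stable queue (lambda < mu), throughput = lambda = 16 per hour

16 per hour


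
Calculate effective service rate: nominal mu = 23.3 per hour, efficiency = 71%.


Effective rate = mu * efficiency = 23.3 * 0.71 = 16.54 per hour

16.54 per hour


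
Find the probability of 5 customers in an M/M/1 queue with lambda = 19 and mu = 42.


rho = 19/42; P(n) = (1-rho)*rho^n = (1-19/42)*(19/42)^5 = 0.0104

0.0104


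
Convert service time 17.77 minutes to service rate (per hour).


mu = 60 / avg_service_time = 60 / 17.77 = 3.38 per hour

3.38 per hour


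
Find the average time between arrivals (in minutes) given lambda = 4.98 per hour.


Mean interarrival time = 60/lambda = 60/4.98 = 12.05 minutes

12.05 minutes


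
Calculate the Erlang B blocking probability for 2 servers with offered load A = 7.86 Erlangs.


B(N,A) = (A^N/N!) / sum(A^k/k!, k=0..N) with N=2, A=7.86 = 0.7771

0.7771


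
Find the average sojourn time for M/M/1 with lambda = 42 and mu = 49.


W = 1/(mu - lambda) = 1/(49 - 42) = 0.1429 hours

0.1429 hours


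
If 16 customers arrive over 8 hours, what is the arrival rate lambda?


lambda = total arrivals / time = 16 / 8 = 2.0 per hour

2.0 per hour


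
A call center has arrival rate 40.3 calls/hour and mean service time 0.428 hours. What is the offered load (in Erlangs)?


Offered load a = lambda * E[S] = 40.3 * 0.428 = 17.25 Erlangs

17.25 Erlangs


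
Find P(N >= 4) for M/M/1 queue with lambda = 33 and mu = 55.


P(N >= 4) = rho^4 = (33/55)^4 = 0.1296

0.1296


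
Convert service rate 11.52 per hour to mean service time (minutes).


Mean service time = 60/mu = 60/11.52 = 5.21 minutes

5.21 minutes


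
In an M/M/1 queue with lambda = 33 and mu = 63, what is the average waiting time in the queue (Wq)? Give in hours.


rho = 33/63; Wq = rho/(mu - lambda) = 0.0175 hours

0.0175 hours


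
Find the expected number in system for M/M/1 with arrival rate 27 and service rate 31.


rho = 27/31; L = rho/(1-rho) = 6.75

6.75


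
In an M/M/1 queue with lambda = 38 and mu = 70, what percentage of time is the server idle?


Idle fraction = (1 - rho) * 100 = (1 - 38/70) * 100 = 45.7%

45.7%


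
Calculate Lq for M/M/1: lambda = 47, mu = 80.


rho = 47/80; Lq = rho^2/(1-rho) = 0.84

0.84


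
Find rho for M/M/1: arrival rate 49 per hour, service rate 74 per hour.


rho = lambda/mu = 49/74 = 0.6622

0.6622


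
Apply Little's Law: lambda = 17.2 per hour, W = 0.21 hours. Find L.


L = lambda * W = 17.2 * 0.21 = 3.61

3.61


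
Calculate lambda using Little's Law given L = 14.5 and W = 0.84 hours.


lambda = L / W = 14.5 / 0.84 = 17.26 per hour

17.26 per hour


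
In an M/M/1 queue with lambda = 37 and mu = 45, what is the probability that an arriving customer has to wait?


P(wait) = rho = lambda/mu = 37/45 = 0.8222

0.8222


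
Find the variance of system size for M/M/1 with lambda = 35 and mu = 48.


rho = 35/48; Var(N) = rho/(1-rho)^2 = 9.94

9.94


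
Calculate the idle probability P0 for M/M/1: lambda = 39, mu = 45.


P0 = 1 - rho = 1 - 39/45 = 0.1333

0.1333


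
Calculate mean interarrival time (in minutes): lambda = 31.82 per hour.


Mean interarrival time = 60/lambda = 60/31.82 = 1.89 minutes

1.89 minutes


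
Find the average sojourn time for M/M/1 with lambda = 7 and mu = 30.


W = 1/(mu - lambda) = 1/(30 - 7) = 0.0435 hours

0.0435 hours


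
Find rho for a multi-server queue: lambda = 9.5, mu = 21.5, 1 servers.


rho = lambda / (c * mu) = 9.5 / (1 * 21.5) = 0.4419

0.4419


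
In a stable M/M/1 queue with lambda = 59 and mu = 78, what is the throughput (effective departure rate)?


For a stable queue (lambda < mu), throughput = lambda = 59 per hour

59 per hour


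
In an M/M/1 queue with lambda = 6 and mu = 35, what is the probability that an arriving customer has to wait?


P(wait) = rho = lambda/mu = 6/35 = 0.1714

0.1714


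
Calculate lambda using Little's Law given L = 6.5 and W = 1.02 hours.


lambda = L / W = 6.5 / 1.02 = 6.37 per hour

6.37 per hour


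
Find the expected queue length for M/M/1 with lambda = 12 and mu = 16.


rho = 12/16; Lq = rho^2/(1-rho) = 2.25

2.25


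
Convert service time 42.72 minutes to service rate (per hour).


mu = 60 / avg_service_time = 60 / 42.72 = 1.4 per hour

1.4 per hour


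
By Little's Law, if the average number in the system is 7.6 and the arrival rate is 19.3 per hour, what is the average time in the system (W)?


W = L / lambda = 7.6 / 19.3 = 0.3938 hours

0.3938 hours


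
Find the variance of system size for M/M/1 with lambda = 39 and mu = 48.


rho = 39/48; Var(N) = rho/(1-rho)^2 = 23.11

23.11


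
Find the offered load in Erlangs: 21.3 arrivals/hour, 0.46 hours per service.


Offered load a = lambda * E[S] = 21.3 * 0.46 = 9.8 Erlangs

9.8 Erlangs


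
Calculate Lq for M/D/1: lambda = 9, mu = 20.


M/D/1: Lq = rho^2 / (2*(1-rho)) where rho = 9/20; Lq = 0.18

0.18


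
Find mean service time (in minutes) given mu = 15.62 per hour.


Mean service time = 60/mu = 60/15.62 = 3.84 minutes

3.84 minutes


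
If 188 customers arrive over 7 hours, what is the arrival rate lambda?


lambda = total arrivals / time = 188 / 7 = 26.86 per hour

26.86 per hour


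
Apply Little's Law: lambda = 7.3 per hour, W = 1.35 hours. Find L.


L = lambda * W = 7.3 * 1.35 = 9.86

9.86


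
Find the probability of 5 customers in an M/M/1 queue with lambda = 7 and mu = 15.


rho = 7/15; P(n) = (1-rho)*rho^n = (1-7/15)*(7/15)^5 = 0.0118

0.0118


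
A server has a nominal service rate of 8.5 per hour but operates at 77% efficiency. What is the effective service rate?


Effective rate = mu * efficiency = 8.5 * 0.77 = 6.55 per hour

6.55 per hour


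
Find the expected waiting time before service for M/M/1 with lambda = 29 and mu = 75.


rho = 29/75; Wq = rho/(mu - lambda) = 0.0084 hours

0.0084 hours


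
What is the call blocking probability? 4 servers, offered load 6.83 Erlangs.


B(N,A) = (A^N/N!) / sum(A^k/k!, k=0..N) with N=4, A=6.83 = 0.5183

0.5183


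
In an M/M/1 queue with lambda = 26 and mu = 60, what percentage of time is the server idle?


Idle fraction = (1 - rho) * 100 = (1 - 26/60) * 100 = 56.7%

56.7%


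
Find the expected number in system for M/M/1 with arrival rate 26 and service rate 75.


rho = 26/75; L = rho/(1-rho) = 0.53

0.53


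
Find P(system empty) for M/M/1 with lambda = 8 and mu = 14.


P0 = 1 - rho = 1 - 8/14 = 0.4286

0.4286


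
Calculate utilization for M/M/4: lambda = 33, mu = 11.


rho = lambda/(c*mu) = 33/(4*11) = 0.75

0.75


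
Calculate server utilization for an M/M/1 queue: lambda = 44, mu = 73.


rho = lambda/mu = 44/73 = 0.6027

0.6027


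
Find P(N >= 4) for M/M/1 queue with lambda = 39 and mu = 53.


P(N >= 4) = rho^4 = (39/53)^4 = 0.2932

0.2932


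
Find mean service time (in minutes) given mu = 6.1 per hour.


Mean service time = 60/mu = 60/6.1 = 9.84 minutes

9.84 minutes


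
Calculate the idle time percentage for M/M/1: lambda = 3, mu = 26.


Idle fraction = (1 - rho) * 100 = (1 - 3/26) * 100 = 88.5%

88.5%


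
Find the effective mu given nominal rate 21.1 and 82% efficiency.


Effective rate = mu * efficiency = 21.1 * 0.82 = 17.3 per hour

17.3 per hour


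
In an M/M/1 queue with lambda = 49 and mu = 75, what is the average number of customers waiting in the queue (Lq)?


rho = 49/75; Lq = rho^2/(1-rho) = 1.23

1.23


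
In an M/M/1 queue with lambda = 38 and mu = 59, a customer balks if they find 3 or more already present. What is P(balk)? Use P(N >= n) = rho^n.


P(N >= 3) = rho^3 = (38/59)^3 = 0.2672

0.2672


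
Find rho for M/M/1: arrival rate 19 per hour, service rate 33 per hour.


rho = lambda/mu = 19/33 = 0.5758

0.5758


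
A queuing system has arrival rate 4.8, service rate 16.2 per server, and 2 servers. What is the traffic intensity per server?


rho = lambda / (c * mu) = 4.8 / (2 * 16.2) = 0.1481

0.1481


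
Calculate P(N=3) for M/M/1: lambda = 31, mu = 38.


rho = 31/38; P(n) = (1-rho)*rho^n = (1-31/38)*(31/38)^3 = 0.1

0.1


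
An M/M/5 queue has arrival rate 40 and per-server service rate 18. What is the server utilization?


rho = lambda/(c*mu) = 40/(5*18) = 0.4444

0.4444


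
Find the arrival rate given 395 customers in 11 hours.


lambda = total arrivals / time = 395 / 11 = 35.91 per hour

35.91 per hour


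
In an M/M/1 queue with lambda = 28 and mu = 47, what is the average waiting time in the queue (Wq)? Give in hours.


rho = 28/47; Wq = rho/(mu - lambda) = 0.0314 hours

0.0314 hours


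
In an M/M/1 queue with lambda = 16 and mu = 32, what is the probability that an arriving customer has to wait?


P(wait) = rho = lambda/mu = 16/32 = 0.5

0.5


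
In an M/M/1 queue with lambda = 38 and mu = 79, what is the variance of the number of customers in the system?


rho = 38/79; Var(N) = rho/(1-rho)^2 = 1.79

1.79


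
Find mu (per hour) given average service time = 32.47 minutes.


mu = 60 / avg_service_time = 60 / 32.47 = 1.85 per hour

1.85 per hour


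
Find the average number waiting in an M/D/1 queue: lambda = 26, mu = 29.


M/D/1: Lq = rho^2 / (2*(1-rho)) where rho = 26/29; Lq = 3.89

3.89


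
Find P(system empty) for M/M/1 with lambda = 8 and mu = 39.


P0 = 1 - rho = 1 - 8/39 = 0.7949

0.7949


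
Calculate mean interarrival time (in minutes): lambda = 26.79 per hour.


Mean interarrival time = 60/lambda = 60/26.79 = 2.24 minutes

2.24 minutes


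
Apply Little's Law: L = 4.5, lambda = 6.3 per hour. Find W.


W = L / lambda = 4.5 / 6.3 = 0.7143 hours

0.7143 hours


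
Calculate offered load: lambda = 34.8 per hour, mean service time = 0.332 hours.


Offered load a = lambda * E[S] = 34.8 * 0.332 = 11.55 Erlangs

11.55 Erlangs


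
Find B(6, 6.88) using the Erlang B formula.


B(N,A) = (A^N/N!) / sum(A^k/k!, k=0..N) with N=6, A=6.88 = 0.3238

0.3238


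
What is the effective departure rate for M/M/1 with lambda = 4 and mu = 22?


For a stable queue (lambda < mu), throughput = lambda = 4 per hour

4 per hour


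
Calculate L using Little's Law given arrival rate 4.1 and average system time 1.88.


L = lambda * W = 4.1 * 1.88 = 7.71

7.71


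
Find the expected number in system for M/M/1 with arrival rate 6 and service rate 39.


rho = 6/39; L = rho/(1-rho) = 0.18

0.18


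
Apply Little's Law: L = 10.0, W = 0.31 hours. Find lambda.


lambda = L / W = 10.0 / 0.31 = 32.26 per hour

32.26 per hour


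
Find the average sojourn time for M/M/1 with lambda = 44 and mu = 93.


W = 1/(mu - lambda) = 1/(93 - 44) = 0.0204 hours

0.0204 hours


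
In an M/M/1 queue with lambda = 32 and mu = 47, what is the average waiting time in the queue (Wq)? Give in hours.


rho = 32/47; Wq = rho/(mu - lambda) = 0.0454 hours

0.0454 hours


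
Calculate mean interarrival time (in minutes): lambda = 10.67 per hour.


Mean interarrival time = 60/lambda = 60/10.67 = 5.62 minutes

5.62 minutes


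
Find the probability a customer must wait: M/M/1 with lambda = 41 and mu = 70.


P(wait) = rho = lambda/mu = 41/70 = 0.5857

0.5857


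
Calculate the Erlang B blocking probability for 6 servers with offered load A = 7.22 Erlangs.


B(N,A) = (A^N/N!) / sum(A^k/k!, k=0..N) with N=6, A=7.22 = 0.3449

0.3449


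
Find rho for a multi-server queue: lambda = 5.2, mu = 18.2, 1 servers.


rho = lambda / (c * mu) = 5.2 / (1 * 18.2) = 0.2857

0.2857


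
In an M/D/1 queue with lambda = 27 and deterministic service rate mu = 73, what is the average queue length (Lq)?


M/D/1: Lq = rho^2 / (2*(1-rho)) where rho = 27/73; Lq = 0.11

0.11


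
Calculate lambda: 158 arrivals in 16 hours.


lambda = total arrivals / time = 158 / 16 = 9.88 per hour

9.88 per hour


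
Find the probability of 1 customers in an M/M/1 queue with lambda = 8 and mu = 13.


rho = 8/13; P(n) = (1-rho)*rho^n = (1-8/13)*(8/13)^1 = 0.2367

0.2367


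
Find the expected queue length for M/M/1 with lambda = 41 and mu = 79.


rho = 41/79; Lq = rho^2/(1-rho) = 0.56

0.56


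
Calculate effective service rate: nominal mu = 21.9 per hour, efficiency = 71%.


Effective rate = mu * efficiency = 21.9 * 0.71 = 15.55 per hour

15.55 per hour


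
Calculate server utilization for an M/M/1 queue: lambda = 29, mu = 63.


rho = lambda/mu = 29/63 = 0.4603

0.4603


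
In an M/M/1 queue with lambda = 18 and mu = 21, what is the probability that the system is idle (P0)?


P0 = 1 - rho = 1 - 18/21 = 0.1429

0.1429


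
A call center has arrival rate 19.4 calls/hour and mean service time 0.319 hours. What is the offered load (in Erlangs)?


Offered load a = lambda * E[S] = 19.4 * 0.319 = 6.19 Erlangs

6.19 Erlangs


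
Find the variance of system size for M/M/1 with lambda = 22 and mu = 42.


rho = 22/42; Var(N) = rho/(1-rho)^2 = 2.31

2.31


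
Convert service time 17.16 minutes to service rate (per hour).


mu = 60 / avg_service_time = 60 / 17.16 = 3.5 per hour

3.5 per hour


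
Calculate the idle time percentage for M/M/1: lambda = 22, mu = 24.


Idle fraction = (1 - rho) * 100 = (1 - 22/24) * 100 = 8.3%

8.3%


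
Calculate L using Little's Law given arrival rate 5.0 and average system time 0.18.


L = lambda * W = 5.0 * 0.18 = 0.9

0.9


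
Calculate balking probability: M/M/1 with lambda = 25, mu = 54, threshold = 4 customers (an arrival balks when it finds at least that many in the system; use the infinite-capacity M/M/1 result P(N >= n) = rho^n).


P(N >= 4) = rho^4 = (25/54)^4 = 0.0459

0.0459


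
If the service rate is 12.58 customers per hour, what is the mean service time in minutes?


Mean service time = 60/mu = 60/12.58 = 4.77 minutes

4.77 minutes


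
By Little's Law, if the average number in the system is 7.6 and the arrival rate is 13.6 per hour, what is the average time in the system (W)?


W = L / lambda = 7.6 / 13.6 = 0.5588 hours

0.5588 hours


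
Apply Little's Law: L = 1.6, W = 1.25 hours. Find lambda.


lambda = L / W = 1.6 / 1.25 = 1.28 per hour

1.28 per hour


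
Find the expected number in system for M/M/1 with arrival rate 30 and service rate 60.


rho = 30/60; L = rho/(1-rho) = 1.0

1.0


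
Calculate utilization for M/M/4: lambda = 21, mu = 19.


rho = lambda/(c*mu) = 21/(4*19) = 0.2763

0.2763


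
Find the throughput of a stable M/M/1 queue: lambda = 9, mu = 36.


For a stable queue (lambda < mu), throughput = lambda = 9 per hour

9 per hour


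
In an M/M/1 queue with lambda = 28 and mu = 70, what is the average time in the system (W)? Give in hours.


W = 1/(mu - lambda) = 1/(70 - 28) = 0.0238 hours

0.0238 hours


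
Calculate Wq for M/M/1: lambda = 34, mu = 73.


rho = 34/73; Wq = rho/(mu - lambda) = 0.0119 hours

0.0119 hours


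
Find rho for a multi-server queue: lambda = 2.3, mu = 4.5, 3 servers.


rho = lambda / (c * mu) = 2.3 / (3 * 4.5) = 0.1704

0.1704


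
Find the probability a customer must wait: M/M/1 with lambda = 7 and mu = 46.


P(wait) = rho = lambda/mu = 7/46 = 0.1522

0.1522


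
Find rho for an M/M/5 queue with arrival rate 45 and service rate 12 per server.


rho = lambda/(c*mu) = 45/(5*12) = 0.75

0.75


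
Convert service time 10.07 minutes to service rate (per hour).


mu = 60 / avg_service_time = 60 / 10.07 = 5.96 per hour

5.96 per hour


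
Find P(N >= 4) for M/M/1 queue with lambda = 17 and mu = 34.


P(N >= 4) = rho^4 = (17/34)^4 = 0.0625

0.0625


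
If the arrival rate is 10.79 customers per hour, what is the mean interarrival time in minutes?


Mean interarrival time = 60/lambda = 60/10.79 = 5.56 minutes

5.56 minutes


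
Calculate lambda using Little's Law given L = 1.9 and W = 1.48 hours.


lambda = L / W = 1.9 / 1.48 = 1.28 per hour

1.28 per hour


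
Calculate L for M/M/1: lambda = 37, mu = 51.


rho = 37/51; L = rho/(1-rho) = 2.64

2.64


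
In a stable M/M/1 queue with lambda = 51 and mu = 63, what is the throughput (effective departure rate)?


For a stable queue (lambda < mu), throughput = lambda = 51 per hour

51 per hour


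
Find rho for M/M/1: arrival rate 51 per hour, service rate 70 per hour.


rho = lambda/mu = 51/70 = 0.7286

0.7286


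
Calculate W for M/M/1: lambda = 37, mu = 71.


W = 1/(mu - lambda) = 1/(71 - 37) = 0.0294 hours

0.0294 hours


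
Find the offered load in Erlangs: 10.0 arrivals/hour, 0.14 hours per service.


Offered load a = lambda * E[S] = 10.0 * 0.14 = 1.4 Erlangs

1.4 Erlangs


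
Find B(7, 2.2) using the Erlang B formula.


B(N,A) = (A^N/N!) / sum(A^k/k!, k=0..N) with N=7, A=2.2 = 0.0055

0.0055


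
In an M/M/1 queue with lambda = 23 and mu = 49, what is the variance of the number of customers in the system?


rho = 23/49; Var(N) = rho/(1-rho)^2 = 1.67

1.67


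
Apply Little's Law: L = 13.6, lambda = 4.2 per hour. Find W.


W = L / lambda = 13.6 / 4.2 = 3.2381 hours

3.2381 hours


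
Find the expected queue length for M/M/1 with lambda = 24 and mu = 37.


rho = 24/37; Lq = rho^2/(1-rho) = 1.2

1.2


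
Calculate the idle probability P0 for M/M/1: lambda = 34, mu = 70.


P0 = 1 - rho = 1 - 34/70 = 0.5143

0.5143


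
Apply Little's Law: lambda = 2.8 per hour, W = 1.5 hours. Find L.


L = lambda * W = 2.8 * 1.5 = 4.2

4.2


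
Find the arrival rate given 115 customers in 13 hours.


lambda = total arrivals / time = 115 / 13 = 8.85 per hour

8.85 per hour


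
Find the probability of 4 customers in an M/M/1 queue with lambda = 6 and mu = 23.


rho = 6/23; P(n) = (1-rho)*rho^n = (1-6/23)*(6/23)^4 = 0.0034

0.0034


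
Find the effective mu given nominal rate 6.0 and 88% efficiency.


Effective rate = mu * efficiency = 6.0 * 0.88 = 5.28 per hour

5.28 per hour


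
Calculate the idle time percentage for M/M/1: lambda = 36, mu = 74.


Idle fraction = (1 - rho) * 100 = (1 - 36/74) * 100 = 51.4%

51.4%


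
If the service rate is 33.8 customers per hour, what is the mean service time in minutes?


Mean service time = 60/mu = 60/33.8 = 1.78 minutes

1.78 minutes


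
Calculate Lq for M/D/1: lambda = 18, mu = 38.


M/D/1: Lq = rho^2 / (2*(1-rho)) where rho = 18/38; Lq = 0.21

0.21


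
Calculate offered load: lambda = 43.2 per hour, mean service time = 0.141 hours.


Offered load a = lambda * E[S] = 43.2 * 0.141 = 6.09 Erlangs

6.09 Erlangs


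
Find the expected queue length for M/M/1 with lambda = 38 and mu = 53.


rho = 38/53; Lq = rho^2/(1-rho) = 1.82

1.82


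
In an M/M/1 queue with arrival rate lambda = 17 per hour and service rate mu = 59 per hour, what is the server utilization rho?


rho = lambda/mu = 17/59 = 0.2881

0.2881


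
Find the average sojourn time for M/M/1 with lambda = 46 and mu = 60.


W = 1/(mu - lambda) = 1/(60 - 46) = 0.0714 hours

0.0714 hours


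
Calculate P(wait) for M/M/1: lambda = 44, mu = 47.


P(wait) = rho = lambda/mu = 44/47 = 0.9362

0.9362


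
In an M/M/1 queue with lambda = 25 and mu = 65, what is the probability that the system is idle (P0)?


P0 = 1 - rho = 1 - 25/65 = 0.6154

0.6154


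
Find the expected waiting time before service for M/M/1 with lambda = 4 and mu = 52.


rho = 4/52; Wq = rho/(mu - lambda) = 0.0016 hours

0.0016 hours


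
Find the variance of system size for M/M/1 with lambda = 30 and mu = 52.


rho = 30/52; Var(N) = rho/(1-rho)^2 = 3.22

3.22


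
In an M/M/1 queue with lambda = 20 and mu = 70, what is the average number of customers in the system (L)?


rho = 20/70; L = rho/(1-rho) = 0.4

0.4


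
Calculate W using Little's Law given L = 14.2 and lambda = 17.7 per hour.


W = L / lambda = 14.2 / 17.7 = 0.8023 hours

0.8023 hours


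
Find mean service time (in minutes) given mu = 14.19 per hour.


Mean service time = 60/mu = 60/14.19 = 4.23 minutes

4.23 minutes


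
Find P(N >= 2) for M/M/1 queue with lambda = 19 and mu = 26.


P(N >= 2) = rho^2 = (19/26)^2 = 0.534

0.534


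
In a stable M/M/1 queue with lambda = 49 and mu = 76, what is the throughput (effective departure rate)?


For a stable queue (lambda < mu), throughput = lambda = 49 per hour

49 per hour


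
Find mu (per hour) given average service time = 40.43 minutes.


mu = 60 / avg_service_time = 60 / 40.43 = 1.48 per hour

1.48 per hour


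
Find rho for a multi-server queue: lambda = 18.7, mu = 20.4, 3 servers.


rho = lambda / (c * mu) = 18.7 / (3 * 20.4) = 0.3056

0.3056


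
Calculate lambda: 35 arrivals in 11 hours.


lambda = total arrivals / time = 35 / 11 = 3.18 per hour

3.18 per hour


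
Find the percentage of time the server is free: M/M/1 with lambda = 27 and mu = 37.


Idle fraction = (1 - rho) * 100 = (1 - 27/37) * 100 = 27.0%

27.0%


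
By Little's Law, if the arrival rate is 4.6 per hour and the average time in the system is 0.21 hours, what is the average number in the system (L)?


L = lambda * W = 4.6 * 0.21 = 0.97

0.97


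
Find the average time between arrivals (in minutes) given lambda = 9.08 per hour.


Mean interarrival time = 60/lambda = 60/9.08 = 6.61 minutes

6.61 minutes


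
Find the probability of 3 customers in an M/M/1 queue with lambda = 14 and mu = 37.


rho = 14/37; P(n) = (1-rho)*rho^n = (1-14/37)*(14/37)^3 = 0.0337

0.0337


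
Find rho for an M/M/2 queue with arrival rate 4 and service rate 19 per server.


rho = lambda/(c*mu) = 4/(2*19) = 0.1053

0.1053


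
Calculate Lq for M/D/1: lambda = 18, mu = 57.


M/D/1: Lq = rho^2 / (2*(1-rho)) where rho = 18/57; Lq = 0.07

0.07


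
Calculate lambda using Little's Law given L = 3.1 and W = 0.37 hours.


lambda = L / W = 3.1 / 0.37 = 8.38 per hour

8.38 per hour


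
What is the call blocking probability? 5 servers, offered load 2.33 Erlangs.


B(N,A) = (A^N/N!) / sum(A^k/k!, k=0..N) with N=5, A=2.33 = 0.0575

0.0575


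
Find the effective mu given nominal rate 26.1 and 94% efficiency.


Effective rate = mu * efficiency = 26.1 * 0.94 = 24.53 per hour

24.53 per hour


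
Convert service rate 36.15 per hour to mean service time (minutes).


Mean service time = 60/mu = 60/36.15 = 1.66 minutes

1.66 minutes


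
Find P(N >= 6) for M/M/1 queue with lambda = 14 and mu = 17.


P(N >= 6) = rho^6 = (14/17)^6 = 0.3119

0.3119


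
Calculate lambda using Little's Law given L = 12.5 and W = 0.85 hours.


lambda = L / W = 12.5 / 0.85 = 14.71 per hour

14.71 per hour


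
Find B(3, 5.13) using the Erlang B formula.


B(N,A) = (A^N/N!) / sum(A^k/k!, k=0..N) with N=3, A=5.13 = 0.5384

0.5384


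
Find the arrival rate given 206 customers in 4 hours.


lambda = total arrivals / time = 206 / 4 = 51.5 per hour

51.5 per hour


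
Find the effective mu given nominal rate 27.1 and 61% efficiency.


Effective rate = mu * efficiency = 27.1 * 0.61 = 16.53 per hour

16.53 per hour


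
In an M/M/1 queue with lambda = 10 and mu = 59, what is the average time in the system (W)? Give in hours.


W = 1/(mu - lambda) = 1/(59 - 10) = 0.0204 hours

0.0204 hours


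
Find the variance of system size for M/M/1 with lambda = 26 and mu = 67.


rho = 26/67; Var(N) = rho/(1-rho)^2 = 1.04

1.04


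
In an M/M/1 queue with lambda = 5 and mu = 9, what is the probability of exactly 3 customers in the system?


rho = 5/9; P(n) = (1-rho)*rho^n = (1-5/9)*(5/9)^3 = 0.0762

0.0762


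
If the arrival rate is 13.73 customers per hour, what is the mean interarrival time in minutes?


Mean interarrival time = 60/lambda = 60/13.73 = 4.37 minutes

4.37 minutes


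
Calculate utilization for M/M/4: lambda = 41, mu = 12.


rho = lambda/(c*mu) = 41/(4*12) = 0.8542

0.8542


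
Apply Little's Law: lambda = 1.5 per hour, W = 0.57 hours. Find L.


L = lambda * W = 1.5 * 0.57 = 0.86

0.86


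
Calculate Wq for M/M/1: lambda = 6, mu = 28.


rho = 6/28; Wq = rho/(mu - lambda) = 0.0097 hours

0.0097 hours


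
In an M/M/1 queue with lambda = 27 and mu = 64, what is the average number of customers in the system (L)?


rho = 27/64; L = rho/(1-rho) = 0.73

0.73


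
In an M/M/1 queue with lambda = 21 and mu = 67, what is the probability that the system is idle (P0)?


P0 = 1 - rho = 1 - 21/67 = 0.6866

0.6866


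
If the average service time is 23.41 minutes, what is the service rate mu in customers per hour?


mu = 60 / avg_service_time = 60 / 23.41 = 2.56 per hour

2.56 per hour


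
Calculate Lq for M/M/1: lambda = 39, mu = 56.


rho = 39/56; Lq = rho^2/(1-rho) = 1.6

1.6


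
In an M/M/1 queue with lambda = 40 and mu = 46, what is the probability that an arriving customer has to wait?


P(wait) = rho = lambda/mu = 40/46 = 0.8696

0.8696


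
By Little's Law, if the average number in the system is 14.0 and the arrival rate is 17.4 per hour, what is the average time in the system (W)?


W = L / lambda = 14.0 / 17.4 = 0.8046 hours

0.8046 hours


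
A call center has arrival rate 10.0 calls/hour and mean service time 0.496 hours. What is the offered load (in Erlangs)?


Offered load a = lambda * E[S] = 10.0 * 0.496 = 4.96 Erlangs

4.96 Erlangs


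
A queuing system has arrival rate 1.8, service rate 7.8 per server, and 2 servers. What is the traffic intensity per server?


rho = lambda / (c * mu) = 1.8 / (2 * 7.8) = 0.1154

0.1154


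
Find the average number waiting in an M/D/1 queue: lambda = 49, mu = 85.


M/D/1: Lq = rho^2 / (2*(1-rho)) where rho = 49/85; Lq = 0.39

0.39


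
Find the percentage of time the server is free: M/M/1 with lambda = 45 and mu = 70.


Idle fraction = (1 - rho) * 100 = (1 - 45/70) * 100 = 35.7%

35.7%


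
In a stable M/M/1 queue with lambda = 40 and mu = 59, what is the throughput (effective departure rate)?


For a stable queue (lambda < mu), throughput = lambda = 40 per hour

40 per hour


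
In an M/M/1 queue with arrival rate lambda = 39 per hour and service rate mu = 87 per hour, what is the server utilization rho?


rho = lambda/mu = 39/87 = 0.4483

0.4483


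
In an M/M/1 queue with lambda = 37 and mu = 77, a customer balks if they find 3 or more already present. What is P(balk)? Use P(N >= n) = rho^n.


P(N >= 3) = rho^3 = (37/77)^3 = 0.111

0.111


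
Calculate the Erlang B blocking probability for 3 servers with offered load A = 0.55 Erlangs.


B(N,A) = (A^N/N!) / sum(A^k/k!, k=0..N) with N=3, A=0.55 = 0.016

0.016


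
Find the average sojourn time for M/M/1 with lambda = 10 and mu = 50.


W = 1/(mu - lambda) = 1/(50 - 10) = 0.025 hours

0.025 hours


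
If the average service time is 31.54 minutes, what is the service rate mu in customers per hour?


mu = 60 / avg_service_time = 60 / 31.54 = 1.9 per hour

1.9 per hour


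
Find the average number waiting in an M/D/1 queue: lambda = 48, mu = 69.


M/D/1: Lq = rho^2 / (2*(1-rho)) where rho = 48/69; Lq = 0.8

0.8


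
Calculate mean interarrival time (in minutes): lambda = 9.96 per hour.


Mean interarrival time = 60/lambda = 60/9.96 = 6.02 minutes

6.02 minutes


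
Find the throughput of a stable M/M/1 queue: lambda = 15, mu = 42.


For a stable queue (lambda < mu), throughput = lambda = 15 per hour

15 per hour


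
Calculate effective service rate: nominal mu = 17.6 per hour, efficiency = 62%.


Effective rate = mu * efficiency = 17.6 * 0.62 = 10.91 per hour

10.91 per hour


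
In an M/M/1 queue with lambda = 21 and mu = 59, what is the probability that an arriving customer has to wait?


P(wait) = rho = lambda/mu = 21/59 = 0.3559

0.3559


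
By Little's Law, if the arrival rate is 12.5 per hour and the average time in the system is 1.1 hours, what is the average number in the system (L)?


L = lambda * W = 12.5 * 1.1 = 13.75

13.75


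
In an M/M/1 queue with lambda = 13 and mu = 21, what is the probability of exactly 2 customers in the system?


rho = 13/21; P(n) = (1-rho)*rho^n = (1-13/21)*(13/21)^2 = 0.146

0.146


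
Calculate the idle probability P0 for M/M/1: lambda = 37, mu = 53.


P0 = 1 - rho = 1 - 37/53 = 0.3019

0.3019


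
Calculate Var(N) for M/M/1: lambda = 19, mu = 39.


rho = 19/39; Var(N) = rho/(1-rho)^2 = 1.85

1.85


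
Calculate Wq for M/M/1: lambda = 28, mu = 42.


rho = 28/42; Wq = rho/(mu - lambda) = 0.0476 hours

0.0476 hours


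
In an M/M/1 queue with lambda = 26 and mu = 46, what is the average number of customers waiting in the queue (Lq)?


rho = 26/46; Lq = rho^2/(1-rho) = 0.73

0.73


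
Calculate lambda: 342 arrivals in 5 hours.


lambda = total arrivals / time = 342 / 5 = 68.4 per hour

68.4 per hour


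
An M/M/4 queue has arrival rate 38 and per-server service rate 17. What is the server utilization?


rho = lambda/(c*mu) = 38/(4*17) = 0.5588

0.5588


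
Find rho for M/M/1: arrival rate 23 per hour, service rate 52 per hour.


rho = lambda/mu = 23/52 = 0.4423

0.4423


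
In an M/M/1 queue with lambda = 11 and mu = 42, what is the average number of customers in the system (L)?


rho = 11/42; L = rho/(1-rho) = 0.35

0.35


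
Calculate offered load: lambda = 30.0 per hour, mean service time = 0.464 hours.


Offered load a = lambda * E[S] = 30.0 * 0.464 = 13.92 Erlangs

13.92 Erlangs


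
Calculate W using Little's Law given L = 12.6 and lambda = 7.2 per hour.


W = L / lambda = 12.6 / 7.2 = 1.75 hours

1.75 hours


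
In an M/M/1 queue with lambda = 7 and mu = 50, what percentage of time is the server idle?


Idle fraction = (1 - rho) * 100 = (1 - 7/50) * 100 = 86.0%

86.0%


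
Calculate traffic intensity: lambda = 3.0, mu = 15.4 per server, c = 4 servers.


rho = lambda / (c * mu) = 3.0 / (4 * 15.4) = 0.0487

0.0487


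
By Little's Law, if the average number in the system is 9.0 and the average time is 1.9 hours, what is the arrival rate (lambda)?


lambda = L / W = 9.0 / 1.9 = 4.74 per hour

4.74 per hour


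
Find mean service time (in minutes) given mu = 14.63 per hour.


Mean service time = 60/mu = 60/14.63 = 4.1 minutes

4.1 minutes


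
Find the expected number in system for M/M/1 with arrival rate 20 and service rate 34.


rho = 20/34; L = rho/(1-rho) = 1.43

1.43


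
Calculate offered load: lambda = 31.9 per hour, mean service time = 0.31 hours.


Offered load a = lambda * E[S] = 31.9 * 0.31 = 9.89 Erlangs

9.89 Erlangs


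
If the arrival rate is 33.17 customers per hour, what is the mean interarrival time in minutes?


Mean interarrival time = 60/lambda = 60/33.17 = 1.81 minutes

1.81 minutes


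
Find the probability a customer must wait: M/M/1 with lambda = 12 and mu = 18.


P(wait) = rho = lambda/mu = 12/18 = 0.6667

0.6667


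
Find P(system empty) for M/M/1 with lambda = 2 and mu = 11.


P0 = 1 - rho = 1 - 2/11 = 0.8182

0.8182


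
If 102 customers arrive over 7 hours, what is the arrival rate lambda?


lambda = total arrivals / time = 102 / 7 = 14.57 per hour

14.57 per hour


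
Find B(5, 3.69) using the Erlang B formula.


B(N,A) = (A^N/N!) / sum(A^k/k!, k=0..N) with N=5, A=3.69 = 0.1712

0.1712


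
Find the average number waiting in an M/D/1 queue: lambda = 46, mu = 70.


M/D/1: Lq = rho^2 / (2*(1-rho)) where rho = 46/70; Lq = 0.63

0.63


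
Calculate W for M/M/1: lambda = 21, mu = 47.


W = 1/(mu - lambda) = 1/(47 - 21) = 0.0385 hours

0.0385 hours


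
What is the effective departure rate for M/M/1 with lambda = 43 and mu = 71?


For a stable queue (lambda < mu), throughput = lambda = 43 per hour

43 per hour


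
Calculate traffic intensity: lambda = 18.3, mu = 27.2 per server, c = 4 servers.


rho = lambda / (c * mu) = 18.3 / (4 * 27.2) = 0.1682

0.1682


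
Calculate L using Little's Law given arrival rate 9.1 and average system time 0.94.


L = lambda * W = 9.1 * 0.94 = 8.55

8.55


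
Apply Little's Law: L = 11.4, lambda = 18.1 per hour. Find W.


W = L / lambda = 11.4 / 18.1 = 0.6298 hours

0.6298 hours


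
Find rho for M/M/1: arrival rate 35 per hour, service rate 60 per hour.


rho = lambda/mu = 35/60 = 0.5833

0.5833


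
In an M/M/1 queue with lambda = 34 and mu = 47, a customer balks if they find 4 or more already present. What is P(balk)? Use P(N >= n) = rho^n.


P(N >= 4) = rho^4 = (34/47)^4 = 0.2739

0.2739


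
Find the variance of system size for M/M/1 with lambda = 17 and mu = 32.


rho = 17/32; Var(N) = rho/(1-rho)^2 = 2.42

2.42


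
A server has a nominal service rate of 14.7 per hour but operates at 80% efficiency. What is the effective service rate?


Effective rate = mu * efficiency = 14.7 * 0.8 = 11.76 per hour

11.76 per hour


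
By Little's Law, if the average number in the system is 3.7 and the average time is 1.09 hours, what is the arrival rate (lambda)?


lambda = L / W = 3.7 / 1.09 = 3.39 per hour

3.39 per hour


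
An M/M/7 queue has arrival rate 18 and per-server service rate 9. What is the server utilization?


rho = lambda/(c*mu) = 18/(7*9) = 0.2857

0.2857


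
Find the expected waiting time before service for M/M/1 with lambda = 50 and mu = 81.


rho = 50/81; Wq = rho/(mu - lambda) = 0.0199 hours

0.0199 hours


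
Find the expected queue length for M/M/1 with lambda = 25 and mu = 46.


rho = 25/46; Lq = rho^2/(1-rho) = 0.65

0.65


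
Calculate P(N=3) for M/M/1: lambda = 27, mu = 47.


rho = 27/47; P(n) = (1-rho)*rho^n = (1-27/47)*(27/47)^3 = 0.0807

0.0807


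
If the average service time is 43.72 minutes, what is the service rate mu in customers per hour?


mu = 60 / avg_service_time = 60 / 43.72 = 1.37 per hour

1.37 per hour


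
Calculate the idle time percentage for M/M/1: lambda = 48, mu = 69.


Idle fraction = (1 - rho) * 100 = (1 - 48/69) * 100 = 30.4%

30.4%


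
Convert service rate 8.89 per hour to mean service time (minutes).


Mean service time = 60/mu = 60/8.89 = 6.75 minutes

6.75 minutes


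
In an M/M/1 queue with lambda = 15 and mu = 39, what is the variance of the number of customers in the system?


rho = 15/39; Var(N) = rho/(1-rho)^2 = 1.02

1.02


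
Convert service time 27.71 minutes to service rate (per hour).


mu = 60 / avg_service_time = 60 / 27.71 = 2.17 per hour

2.17 per hour


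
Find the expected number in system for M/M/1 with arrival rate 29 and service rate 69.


rho = 29/69; L = rho/(1-rho) = 0.73

0.73


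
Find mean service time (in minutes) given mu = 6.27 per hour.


Mean service time = 60/mu = 60/6.27 = 9.57 minutes

9.57 minutes


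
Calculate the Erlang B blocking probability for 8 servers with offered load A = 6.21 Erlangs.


B(N,A) = (A^N/N!) / sum(A^k/k!, k=0..N) with N=8, A=6.21 = 0.1336

0.1336


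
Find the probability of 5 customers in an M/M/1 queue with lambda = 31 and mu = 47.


rho = 31/47; P(n) = (1-rho)*rho^n = (1-31/47)*(31/47)^5 = 0.0425

0.0425


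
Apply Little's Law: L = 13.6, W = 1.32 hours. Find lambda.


lambda = L / W = 13.6 / 1.32 = 10.3 per hour

10.3 per hour


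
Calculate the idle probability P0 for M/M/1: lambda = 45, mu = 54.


P0 = 1 - rho = 1 - 45/54 = 0.1667

0.1667


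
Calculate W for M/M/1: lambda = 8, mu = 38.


W = 1/(mu - lambda) = 1/(38 - 8) = 0.0333 hours

0.0333 hours


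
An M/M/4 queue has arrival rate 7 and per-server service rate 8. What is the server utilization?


rho = lambda/(c*mu) = 7/(4*8) = 0.2188

0.2188


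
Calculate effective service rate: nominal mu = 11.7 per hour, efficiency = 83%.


Effective rate = mu * efficiency = 11.7 * 0.83 = 9.71 per hour

9.71 per hour


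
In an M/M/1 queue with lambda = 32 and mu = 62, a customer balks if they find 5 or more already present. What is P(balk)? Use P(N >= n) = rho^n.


P(N >= 5) = rho^5 = (32/62)^5 = 0.0366

0.0366


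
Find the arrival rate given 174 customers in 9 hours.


lambda = total arrivals / time = 174 / 9 = 19.33 per hour

19.33 per hour


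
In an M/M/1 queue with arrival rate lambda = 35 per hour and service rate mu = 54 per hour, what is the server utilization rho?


rho = lambda/mu = 35/54 = 0.6481

0.6481


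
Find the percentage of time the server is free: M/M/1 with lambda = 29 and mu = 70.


Idle fraction = (1 - rho) * 100 = (1 - 29/70) * 100 = 58.6%

58.6%


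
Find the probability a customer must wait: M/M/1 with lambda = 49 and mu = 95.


P(wait) = rho = lambda/mu = 49/95 = 0.5158

0.5158


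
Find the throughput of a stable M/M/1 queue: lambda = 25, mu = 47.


For a stable queue (lambda < mu), throughput = lambda = 25 per hour

25 per hour


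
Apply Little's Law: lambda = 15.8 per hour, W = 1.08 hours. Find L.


L = lambda * W = 15.8 * 1.08 = 17.06

17.06


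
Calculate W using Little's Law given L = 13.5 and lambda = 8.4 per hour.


W = L / lambda = 13.5 / 8.4 = 1.6071 hours

1.6071 hours


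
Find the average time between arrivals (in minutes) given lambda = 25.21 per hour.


Mean interarrival time = 60/lambda = 60/25.21 = 2.38 minutes

2.38 minutes


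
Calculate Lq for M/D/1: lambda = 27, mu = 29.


M/D/1: Lq = rho^2 / (2*(1-rho)) where rho = 27/29; Lq = 6.28

6.28


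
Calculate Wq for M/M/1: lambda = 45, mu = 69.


rho = 45/69; Wq = rho/(mu - lambda) = 0.0272 hours

0.0272 hours


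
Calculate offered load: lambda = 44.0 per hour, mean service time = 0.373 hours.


Offered load a = lambda * E[S] = 44.0 * 0.373 = 16.41 Erlangs

16.41 Erlangs
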